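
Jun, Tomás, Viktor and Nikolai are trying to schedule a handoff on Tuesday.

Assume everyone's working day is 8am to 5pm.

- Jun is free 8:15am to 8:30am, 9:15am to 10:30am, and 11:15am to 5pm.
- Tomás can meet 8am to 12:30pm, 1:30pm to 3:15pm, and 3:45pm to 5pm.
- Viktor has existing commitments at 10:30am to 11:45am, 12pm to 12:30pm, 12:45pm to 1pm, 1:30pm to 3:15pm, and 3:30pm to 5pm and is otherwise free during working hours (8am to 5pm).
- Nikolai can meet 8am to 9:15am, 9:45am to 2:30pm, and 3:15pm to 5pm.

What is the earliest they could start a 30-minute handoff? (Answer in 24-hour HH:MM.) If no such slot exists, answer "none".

09:45

Viktor free within 08:00–17:00: 08:00–10:30, 11:45–12:00, 12:30–12:45, 13:00–13:30, 15:15–15:30.
Jun ∩ Tomás: 08:15–08:30, 09:15–10:30, 11:15–12:30, 13:30–15:15, 15:45–17:00.
Jun ∩ Tomás ∩ Viktor: 08:15–08:30, 09:15–10:30, 11:45–12:00.
Jun ∩ Tomás ∩ Viktor ∩ Nikolai: 08:15–08:30, 09:45–10:30, 11:45–12:00.
Windows ≥ 30 min: 09:45–10:30.
Earliest such window starts at 09:45.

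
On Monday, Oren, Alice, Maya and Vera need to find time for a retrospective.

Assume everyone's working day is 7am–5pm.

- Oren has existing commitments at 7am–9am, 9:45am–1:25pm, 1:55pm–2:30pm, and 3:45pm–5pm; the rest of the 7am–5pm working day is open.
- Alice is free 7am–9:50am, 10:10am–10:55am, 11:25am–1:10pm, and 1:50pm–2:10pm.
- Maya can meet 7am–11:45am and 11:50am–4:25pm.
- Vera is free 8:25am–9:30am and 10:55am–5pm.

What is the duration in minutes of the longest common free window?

30 minutes

Oren free within 07:00–17:00: 09:00–09:45, 13:25–13:55, 14:30–15:45.
Oren ∩ Alice: 09:00–09:45, 13:50–13:55.
Oren ∩ Alice ∩ Maya: 09:00–09:45, 13:50–13:55.
Oren ∩ Alice ∩ Maya ∩ Vera: 09:00–09:30, 13:50–13:55.
Common window lengths: 30, 5 min; longest is 30.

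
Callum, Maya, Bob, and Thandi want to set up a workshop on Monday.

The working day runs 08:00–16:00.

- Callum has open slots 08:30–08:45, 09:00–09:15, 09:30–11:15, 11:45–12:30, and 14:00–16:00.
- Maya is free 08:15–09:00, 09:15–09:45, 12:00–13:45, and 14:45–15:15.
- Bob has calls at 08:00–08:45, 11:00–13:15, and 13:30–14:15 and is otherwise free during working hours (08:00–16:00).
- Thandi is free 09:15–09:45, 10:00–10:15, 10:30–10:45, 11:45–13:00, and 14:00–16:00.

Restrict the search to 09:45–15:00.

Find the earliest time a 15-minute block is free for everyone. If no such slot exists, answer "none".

14:45

Bob free within 08:00–16:00: 08:45–11:00, 13:15–13:30, 14:15–16:00.
Callum ∩ Maya: 08:30–08:45, 09:30–09:45, 12:00–12:30, 14:45–15:15.
Callum ∩ Maya ∩ Bob: 09:30–09:45, 14:45–15:15.
Callum ∩ Maya ∩ Bob ∩ Thandi: 09:30–09:45, 14:45–15:15.
Restricted to 09:45–15:00: 14:45–15:00.
Windows ≥ 15 min: 14:45–15:00.
Earliest such window starts at 14:45.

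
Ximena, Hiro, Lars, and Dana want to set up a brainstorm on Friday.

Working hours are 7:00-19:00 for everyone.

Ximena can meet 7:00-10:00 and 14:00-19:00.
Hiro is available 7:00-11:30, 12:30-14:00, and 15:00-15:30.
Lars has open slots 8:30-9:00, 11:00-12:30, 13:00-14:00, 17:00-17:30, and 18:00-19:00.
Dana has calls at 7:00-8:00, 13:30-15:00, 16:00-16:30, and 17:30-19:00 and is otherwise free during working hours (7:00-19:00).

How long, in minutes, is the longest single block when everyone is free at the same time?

30 minutes

Dana free within 07:00–19:00: 08:00–13:30, 15:00–16:00, 16:30–17:30.
Ximena ∩ Hiro: 07:00–10:00, 15:00–15:30.
Ximena ∩ Hiro ∩ Lars: 08:30–09:00.
Ximena ∩ Hiro ∩ Lars ∩ Dana: 08:30–09:00.
Single common window of 30 minutes.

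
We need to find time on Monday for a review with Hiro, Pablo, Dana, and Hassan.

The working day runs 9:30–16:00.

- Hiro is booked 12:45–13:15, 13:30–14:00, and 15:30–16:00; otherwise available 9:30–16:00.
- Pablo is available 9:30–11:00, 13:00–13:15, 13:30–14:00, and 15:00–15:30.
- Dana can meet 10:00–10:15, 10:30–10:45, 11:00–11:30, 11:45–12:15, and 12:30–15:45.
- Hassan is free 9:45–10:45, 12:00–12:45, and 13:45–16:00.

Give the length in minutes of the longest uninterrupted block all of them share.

Hiro free within 09:30–16:00: 09:30–12:45, 13:15–13:30, 14:00–15:30.
Hiro ∩ Pablo: 09:30–11:00, 15:00–15:30.
Hiro ∩ Pablo ∩ Dana: 10:00–10:15, 10:30–10:45, 15:00–15:30.
Hiro ∩ Pablo ∩ Dana ∩ Hassan: 10:00–10:15, 10:30–10:45, 15:00–15:30.
Common window lengths: 15, 15, 30 min; longest is 30.

30 minutes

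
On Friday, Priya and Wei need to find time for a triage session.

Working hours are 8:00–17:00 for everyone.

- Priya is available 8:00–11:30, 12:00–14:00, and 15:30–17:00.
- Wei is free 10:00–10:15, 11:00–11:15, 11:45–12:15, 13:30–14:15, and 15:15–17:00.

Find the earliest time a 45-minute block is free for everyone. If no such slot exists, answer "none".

Priya ∩ Wei: 10:00–10:15, 11:00–11:15, 12:00–12:15, 13:30–14:00, 15:30–17:00.
Windows ≥ 45 min: 15:30–17:00.
Earliest such window starts at 15:30.

15:30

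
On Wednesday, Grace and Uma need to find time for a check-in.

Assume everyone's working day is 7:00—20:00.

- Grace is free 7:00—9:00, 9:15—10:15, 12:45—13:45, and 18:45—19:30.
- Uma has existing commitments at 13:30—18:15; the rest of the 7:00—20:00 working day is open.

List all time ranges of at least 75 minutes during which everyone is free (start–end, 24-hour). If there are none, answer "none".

07:00–09:00

Uma free within 07:00–20:00: 07:00–13:30, 18:15–20:00.
Grace ∩ Uma: 07:00–09:00, 09:15–10:15, 12:45–13:30, 18:45–19:30.
Windows ≥ 75 min: 07:00–09:00.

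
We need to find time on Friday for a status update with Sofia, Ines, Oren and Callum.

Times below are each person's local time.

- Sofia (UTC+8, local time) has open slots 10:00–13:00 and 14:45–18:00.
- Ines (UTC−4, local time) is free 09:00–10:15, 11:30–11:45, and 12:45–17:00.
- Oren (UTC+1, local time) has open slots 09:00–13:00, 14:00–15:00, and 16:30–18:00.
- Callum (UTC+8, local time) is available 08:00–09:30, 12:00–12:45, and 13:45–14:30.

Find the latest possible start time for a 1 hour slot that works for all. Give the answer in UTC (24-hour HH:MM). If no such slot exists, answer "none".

Sofia → UTC: 02:00–05:00, 06:45–10:00.
Ines → UTC: 13:00–14:15, 15:30–15:45, 16:45–21:00.
Oren → UTC: 08:00–12:00, 13:00–14:00, 15:30–17:00.
Callum → UTC: 00:00–01:30, 04:00–04:45, 05:45–06:30.
Sofia ∩ Ines: (none).
Sofia ∩ Ines ∩ Oren: (none).
Sofia ∩ Ines ∩ Oren ∩ Callum: (none).
Windows ≥ 60 min: (none).

none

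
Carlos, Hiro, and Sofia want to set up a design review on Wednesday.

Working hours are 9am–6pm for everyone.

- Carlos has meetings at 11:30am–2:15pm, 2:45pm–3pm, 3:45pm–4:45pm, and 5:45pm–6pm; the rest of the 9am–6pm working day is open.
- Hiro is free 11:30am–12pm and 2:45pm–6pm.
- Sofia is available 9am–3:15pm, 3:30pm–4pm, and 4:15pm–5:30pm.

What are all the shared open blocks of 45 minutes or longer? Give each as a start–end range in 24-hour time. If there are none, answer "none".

16:45–17:30

Carlos free within 09:00–18:00: 09:00–11:30, 14:15–14:45, 15:00–15:45, 16:45–17:45.
Carlos ∩ Hiro: 15:00–15:45, 16:45–17:45.
Carlos ∩ Hiro ∩ Sofia: 15:00–15:15, 15:30–15:45, 16:45–17:30.
Windows ≥ 45 min: 16:45–17:30.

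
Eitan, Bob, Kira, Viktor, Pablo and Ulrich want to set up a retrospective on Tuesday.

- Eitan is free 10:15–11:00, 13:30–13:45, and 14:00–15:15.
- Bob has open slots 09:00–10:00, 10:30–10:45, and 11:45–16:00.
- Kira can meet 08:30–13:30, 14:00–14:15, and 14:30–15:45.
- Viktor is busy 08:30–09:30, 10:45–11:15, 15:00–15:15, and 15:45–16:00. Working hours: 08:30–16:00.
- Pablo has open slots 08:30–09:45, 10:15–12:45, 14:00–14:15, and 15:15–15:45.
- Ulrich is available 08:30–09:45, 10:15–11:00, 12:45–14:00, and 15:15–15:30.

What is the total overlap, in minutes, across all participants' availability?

Viktor free within 08:30–16:00: 09:30–10:45, 11:15–15:00, 15:15–15:45.
Eitan ∩ Bob: 10:30–10:45, 13:30–13:45, 14:00–15:15.
Eitan ∩ Bob ∩ Kira: 10:30–10:45, 14:00–14:15, 14:30–15:15.
Eitan ∩ Bob ∩ Kira ∩ Viktor: 10:30–10:45, 14:00–14:15, 14:30–15:00.
Eitan ∩ Bob ∩ Kira ∩ Viktor ∩ Pablo: 10:30–10:45, 14:00–14:15.
Eitan ∩ Bob ∩ Kira ∩ Viktor ∩ Pablo ∩ Ulrich: 10:30–10:45.
Total common minutes: 15.

15 minutes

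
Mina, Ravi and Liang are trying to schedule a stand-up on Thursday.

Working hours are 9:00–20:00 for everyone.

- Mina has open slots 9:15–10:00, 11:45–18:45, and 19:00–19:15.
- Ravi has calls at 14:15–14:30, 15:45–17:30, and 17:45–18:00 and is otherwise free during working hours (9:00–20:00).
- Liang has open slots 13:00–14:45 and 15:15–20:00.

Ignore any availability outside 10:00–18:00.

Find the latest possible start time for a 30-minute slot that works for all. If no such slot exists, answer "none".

Ravi free within 09:00–20:00: 09:00–14:15, 14:30–15:45, 17:30–17:45, 18:00–20:00.
Mina ∩ Ravi: 09:15–10:00, 11:45–14:15, 14:30–15:45, 17:30–17:45, 18:00–18:45, 19:00–19:15.
Mina ∩ Ravi ∩ Liang: 13:00–14:15, 14:30–14:45, 15:15–15:45, 17:30–17:45, 18:00–18:45, 19:00–19:15.
Restricted to 10:00–18:00: 13:00–14:15, 14:30–14:45, 15:15–15:45, 17:30–17:45.
Windows ≥ 30 min: 13:00–14:15, 15:15–15:45.
Latest start in the last window 15:15–15:45 is 15:45 − 30 min = 15:15.

15:15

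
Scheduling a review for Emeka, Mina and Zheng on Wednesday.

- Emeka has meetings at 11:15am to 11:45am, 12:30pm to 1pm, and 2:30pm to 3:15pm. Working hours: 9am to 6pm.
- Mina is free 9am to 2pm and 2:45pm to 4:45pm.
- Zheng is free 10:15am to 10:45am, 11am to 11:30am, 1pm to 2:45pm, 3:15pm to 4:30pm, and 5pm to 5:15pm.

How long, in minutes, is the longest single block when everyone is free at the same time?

75 minutes

Emeka free within 09:00–18:00: 09:00–11:15, 11:45–12:30, 13:00–14:30, 15:15–18:00.
Emeka ∩ Mina: 09:00–11:15, 11:45–12:30, 13:00–14:00, 15:15–16:45.
Emeka ∩ Mina ∩ Zheng: 10:15–10:45, 11:00–11:15, 13:00–14:00, 15:15–16:30.
Common window lengths: 30, 15, 60, 75 min; longest is 75.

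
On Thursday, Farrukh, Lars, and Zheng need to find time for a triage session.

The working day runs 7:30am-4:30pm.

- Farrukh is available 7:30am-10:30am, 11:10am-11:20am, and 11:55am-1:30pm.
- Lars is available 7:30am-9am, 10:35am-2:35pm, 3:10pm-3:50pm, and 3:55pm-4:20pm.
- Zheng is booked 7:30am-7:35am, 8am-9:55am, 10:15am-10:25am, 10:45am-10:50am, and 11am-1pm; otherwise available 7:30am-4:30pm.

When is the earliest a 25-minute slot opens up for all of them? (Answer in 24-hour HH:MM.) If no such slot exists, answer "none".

Zheng free within 07:30–16:30: 07:35–08:00, 09:55–10:15, 10:25–10:45, 10:50–11:00, 13:00–16:30.
Farrukh ∩ Lars: 07:30–09:00, 11:10–11:20, 11:55–13:30.
Farrukh ∩ Lars ∩ Zheng: 07:35–08:00, 13:00–13:30.
Windows ≥ 25 min: 07:35–08:00, 13:00–13:30.
Earliest such window starts at 07:35.

07:35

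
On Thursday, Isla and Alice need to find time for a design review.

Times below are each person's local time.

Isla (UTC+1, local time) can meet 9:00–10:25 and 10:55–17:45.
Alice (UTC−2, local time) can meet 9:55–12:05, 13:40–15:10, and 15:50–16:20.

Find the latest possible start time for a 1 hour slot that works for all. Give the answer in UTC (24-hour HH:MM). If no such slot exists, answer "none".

Isla → UTC: 08:00–09:25, 09:55–16:45.
Alice → UTC: 11:55–14:05, 15:40–17:10, 17:50–18:20.
Isla ∩ Alice: 11:55–14:05, 15:40–16:45.
Windows ≥ 60 min: 11:55–14:05, 15:40–16:45.
Latest start in the last window 15:40–16:45 is 16:45 − 60 min = 15:45.

15:45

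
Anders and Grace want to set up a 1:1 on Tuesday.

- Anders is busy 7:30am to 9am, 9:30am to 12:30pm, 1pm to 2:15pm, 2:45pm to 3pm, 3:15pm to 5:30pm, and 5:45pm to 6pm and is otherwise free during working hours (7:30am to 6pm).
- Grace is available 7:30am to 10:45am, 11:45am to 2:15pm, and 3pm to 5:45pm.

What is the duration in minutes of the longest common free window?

30 minutes

Anders free within 07:30–18:00: 09:00–09:30, 12:30–13:00, 14:15–14:45, 15:00–15:15, 17:30–17:45.
Anders ∩ Grace: 09:00–09:30, 12:30–13:00, 15:00–15:15, 17:30–17:45.
Common window lengths: 30, 30, 15, 15 min; longest is 30.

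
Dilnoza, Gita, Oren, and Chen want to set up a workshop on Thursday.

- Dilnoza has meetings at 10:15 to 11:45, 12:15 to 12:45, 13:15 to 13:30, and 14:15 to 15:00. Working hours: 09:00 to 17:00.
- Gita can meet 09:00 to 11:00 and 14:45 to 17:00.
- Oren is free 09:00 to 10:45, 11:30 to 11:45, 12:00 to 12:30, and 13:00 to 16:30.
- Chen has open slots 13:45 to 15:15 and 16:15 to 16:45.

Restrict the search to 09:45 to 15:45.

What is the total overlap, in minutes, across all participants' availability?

15 minutes

Dilnoza free within 09:00–17:00: 09:00–10:15, 11:45–12:15, 12:45–13:15, 13:30–14:15, 15:00–17:00.
Dilnoza ∩ Gita: 09:00–10:15, 15:00–17:00.
Dilnoza ∩ Gita ∩ Oren: 09:00–10:15, 15:00–16:30.
Dilnoza ∩ Gita ∩ Oren ∩ Chen: 15:00–15:15, 16:15–16:30.
Restricted to 09:45–15:45: 15:00–15:15.
Total common minutes: 15.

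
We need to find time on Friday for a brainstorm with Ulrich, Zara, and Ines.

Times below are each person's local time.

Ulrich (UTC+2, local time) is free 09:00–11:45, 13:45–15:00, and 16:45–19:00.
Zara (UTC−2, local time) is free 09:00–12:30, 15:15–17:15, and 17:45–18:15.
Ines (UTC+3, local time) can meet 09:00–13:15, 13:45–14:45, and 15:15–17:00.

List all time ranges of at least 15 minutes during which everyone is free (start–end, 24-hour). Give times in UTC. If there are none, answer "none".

12:15–13:00

Ulrich → UTC: 07:00–09:45, 11:45–13:00, 14:45–17:00.
Zara → UTC: 11:00–14:30, 17:15–19:15, 19:45–20:15.
Ines → UTC: 06:00–10:15, 10:45–11:45, 12:15–14:00.
Ulrich ∩ Zara: 11:45–13:00.
Ulrich ∩ Zara ∩ Ines: 12:15–13:00.
Windows ≥ 15 min: 12:15–13:00.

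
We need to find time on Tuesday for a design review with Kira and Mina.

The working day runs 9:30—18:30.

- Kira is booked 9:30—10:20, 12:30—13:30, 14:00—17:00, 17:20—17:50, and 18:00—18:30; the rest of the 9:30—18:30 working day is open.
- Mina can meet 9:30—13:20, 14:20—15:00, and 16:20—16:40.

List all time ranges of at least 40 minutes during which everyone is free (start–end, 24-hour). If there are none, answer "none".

10:20–12:30

Kira free within 09:30–18:30: 10:20–12:30, 13:30–14:00, 17:00–17:20, 17:50–18:00.
Kira ∩ Mina: 10:20–12:30.
Windows ≥ 40 min: 10:20–12:30.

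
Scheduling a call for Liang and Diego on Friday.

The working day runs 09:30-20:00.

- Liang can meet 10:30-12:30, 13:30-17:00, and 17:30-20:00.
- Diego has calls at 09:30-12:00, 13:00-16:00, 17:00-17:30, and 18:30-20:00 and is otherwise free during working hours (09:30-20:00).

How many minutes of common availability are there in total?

150 minutes

Diego free within 09:30–20:00: 12:00–13:00, 16:00–17:00, 17:30–18:30.
Liang ∩ Diego: 12:00–12:30, 16:00–17:00, 17:30–18:30.
Total common minutes: 30 + 60 + 60 = 150.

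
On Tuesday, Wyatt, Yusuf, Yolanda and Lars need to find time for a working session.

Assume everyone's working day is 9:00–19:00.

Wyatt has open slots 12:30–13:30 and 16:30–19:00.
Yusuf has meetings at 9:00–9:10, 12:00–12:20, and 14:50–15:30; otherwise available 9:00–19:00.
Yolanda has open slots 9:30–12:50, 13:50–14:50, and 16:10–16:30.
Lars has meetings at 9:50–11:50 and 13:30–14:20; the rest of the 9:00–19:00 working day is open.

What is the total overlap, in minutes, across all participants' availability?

Yusuf free within 09:00–19:00: 09:10–12:00, 12:20–14:50, 15:30–19:00.
Lars free within 09:00–19:00: 09:00–09:50, 11:50–13:30, 14:20–19:00.
Wyatt ∩ Yusuf: 12:30–13:30, 16:30–19:00.
Wyatt ∩ Yusuf ∩ Yolanda: 12:30–12:50.
Wyatt ∩ Yusuf ∩ Yolanda ∩ Lars: 12:30–12:50.
Total common minutes: 20.

20 minutes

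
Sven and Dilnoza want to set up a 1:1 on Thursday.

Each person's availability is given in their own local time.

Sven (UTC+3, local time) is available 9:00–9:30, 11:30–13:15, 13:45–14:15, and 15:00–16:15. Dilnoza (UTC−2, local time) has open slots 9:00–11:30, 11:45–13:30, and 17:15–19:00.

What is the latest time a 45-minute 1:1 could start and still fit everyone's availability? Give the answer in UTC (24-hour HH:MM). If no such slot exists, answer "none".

Sven → UTC: 06:00–06:30, 08:30–10:15, 10:45–11:15, 12:00–13:15.
Dilnoza → UTC: 11:00–13:30, 13:45–15:30, 19:15–21:00.
Sven ∩ Dilnoza: 11:00–11:15, 12:00–13:15.
Windows ≥ 45 min: 12:00–13:15.
Latest start in the last window 12:00–13:15 is 13:15 − 45 min = 12:30.

12:30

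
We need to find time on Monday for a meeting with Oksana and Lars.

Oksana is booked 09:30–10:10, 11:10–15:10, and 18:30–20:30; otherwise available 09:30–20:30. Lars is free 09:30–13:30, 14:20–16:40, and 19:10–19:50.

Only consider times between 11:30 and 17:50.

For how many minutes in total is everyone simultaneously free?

90 minutes

Oksana free within 09:30–20:30: 10:10–11:10, 15:10–18:30.
Oksana ∩ Lars: 10:10–11:10, 15:10–16:40.
Restricted to 11:30–17:50: 15:10–16:40.
Total common minutes: 90.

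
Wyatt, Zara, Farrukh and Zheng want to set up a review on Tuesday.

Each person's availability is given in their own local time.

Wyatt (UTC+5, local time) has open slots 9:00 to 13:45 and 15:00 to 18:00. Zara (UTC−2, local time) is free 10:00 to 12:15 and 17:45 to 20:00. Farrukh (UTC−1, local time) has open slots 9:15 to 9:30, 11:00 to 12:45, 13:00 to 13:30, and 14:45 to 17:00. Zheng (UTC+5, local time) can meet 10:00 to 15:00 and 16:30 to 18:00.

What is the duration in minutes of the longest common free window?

Wyatt → UTC: 04:00–08:45, 10:00–13:00.
Zara → UTC: 12:00–14:15, 19:45–22:00.
Farrukh → UTC: 10:15–10:30, 12:00–13:45, 14:00–14:30, 15:45–18:00.
Zheng → UTC: 05:00–10:00, 11:30–13:00.
Wyatt ∩ Zara: 12:00–13:00.
Wyatt ∩ Zara ∩ Farrukh: 12:00–13:00.
Wyatt ∩ Zara ∩ Farrukh ∩ Zheng: 12:00–13:00.
Single common window of 60 minutes.

60 minutes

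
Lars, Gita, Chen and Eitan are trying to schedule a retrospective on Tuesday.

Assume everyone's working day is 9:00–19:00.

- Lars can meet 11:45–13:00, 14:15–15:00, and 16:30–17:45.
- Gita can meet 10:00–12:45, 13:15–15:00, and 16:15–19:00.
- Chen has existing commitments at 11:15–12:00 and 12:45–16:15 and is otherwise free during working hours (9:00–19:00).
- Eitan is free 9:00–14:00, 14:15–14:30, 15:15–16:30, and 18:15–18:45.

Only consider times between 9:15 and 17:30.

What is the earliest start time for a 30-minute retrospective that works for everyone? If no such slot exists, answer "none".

12:00

Chen free within 09:00–19:00: 09:00–11:15, 12:00–12:45, 16:15–19:00.
Lars ∩ Gita: 11:45–12:45, 14:15–15:00, 16:30–17:45.
Lars ∩ Gita ∩ Chen: 12:00–12:45, 16:30–17:45.
Lars ∩ Gita ∩ Chen ∩ Eitan: 12:00–12:45.
Restricted to 09:15–17:30: 12:00–12:45.
Windows ≥ 30 min: 12:00–12:45.
Earliest such window starts at 12:00.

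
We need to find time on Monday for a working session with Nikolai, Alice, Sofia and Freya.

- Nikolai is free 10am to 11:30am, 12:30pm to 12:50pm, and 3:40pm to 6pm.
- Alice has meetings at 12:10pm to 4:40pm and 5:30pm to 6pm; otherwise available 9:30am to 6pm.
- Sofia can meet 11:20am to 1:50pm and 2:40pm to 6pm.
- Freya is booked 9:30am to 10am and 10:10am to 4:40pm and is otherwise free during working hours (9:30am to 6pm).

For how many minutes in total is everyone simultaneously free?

Alice free within 09:30–18:00: 09:30–12:10, 16:40–17:30.
Freya free within 09:30–18:00: 10:00–10:10, 16:40–18:00.
Nikolai ∩ Alice: 10:00–11:30, 16:40–17:30.
Nikolai ∩ Alice ∩ Sofia: 11:20–11:30, 16:40–17:30.
Nikolai ∩ Alice ∩ Sofia ∩ Freya: 16:40–17:30.
Total common minutes: 50.

50 minutes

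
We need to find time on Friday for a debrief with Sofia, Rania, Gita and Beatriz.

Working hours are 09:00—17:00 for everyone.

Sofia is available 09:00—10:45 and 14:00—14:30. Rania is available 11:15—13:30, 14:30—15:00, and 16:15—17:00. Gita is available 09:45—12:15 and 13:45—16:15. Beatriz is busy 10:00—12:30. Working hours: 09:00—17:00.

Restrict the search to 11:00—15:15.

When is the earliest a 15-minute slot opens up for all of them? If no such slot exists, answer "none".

Beatriz free within 09:00–17:00: 09:00–10:00, 12:30–17:00.
Sofia ∩ Rania: (none).
Sofia ∩ Rania ∩ Gita: (none).
Sofia ∩ Rania ∩ Gita ∩ Beatriz: (none).
Restricted to 11:00–15:15: (none).
Windows ≥ 15 min: (none).

none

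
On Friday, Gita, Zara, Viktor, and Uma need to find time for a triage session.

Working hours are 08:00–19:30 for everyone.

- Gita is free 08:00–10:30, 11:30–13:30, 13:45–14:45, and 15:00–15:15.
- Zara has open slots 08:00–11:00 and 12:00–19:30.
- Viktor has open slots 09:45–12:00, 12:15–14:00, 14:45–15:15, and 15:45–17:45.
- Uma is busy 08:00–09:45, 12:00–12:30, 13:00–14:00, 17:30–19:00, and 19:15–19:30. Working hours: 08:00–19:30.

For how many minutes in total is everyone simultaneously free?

Uma free within 08:00–19:30: 09:45–12:00, 12:30–13:00, 14:00–17:30, 19:00–19:15.
Gita ∩ Zara: 08:00–10:30, 12:00–13:30, 13:45–14:45, 15:00–15:15.
Gita ∩ Zara ∩ Viktor: 09:45–10:30, 12:15–13:30, 13:45–14:00, 15:00–15:15.
Gita ∩ Zara ∩ Viktor ∩ Uma: 09:45–10:30, 12:30–13:00, 15:00–15:15.
Total common minutes: 45 + 30 + 15 = 90.

90 minutes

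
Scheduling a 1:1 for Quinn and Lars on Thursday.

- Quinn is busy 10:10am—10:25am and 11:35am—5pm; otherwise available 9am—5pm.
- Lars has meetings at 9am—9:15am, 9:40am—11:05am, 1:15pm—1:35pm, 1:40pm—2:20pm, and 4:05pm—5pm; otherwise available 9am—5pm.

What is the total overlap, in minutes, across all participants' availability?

55 minutes

Quinn free within 09:00–17:00: 09:00–10:10, 10:25–11:35.
Lars free within 09:00–17:00: 09:15–09:40, 11:05–13:15, 13:35–13:40, 14:20–16:05.
Quinn ∩ Lars: 09:15–09:40, 11:05–11:35.
Total common minutes: 25 + 30 = 55.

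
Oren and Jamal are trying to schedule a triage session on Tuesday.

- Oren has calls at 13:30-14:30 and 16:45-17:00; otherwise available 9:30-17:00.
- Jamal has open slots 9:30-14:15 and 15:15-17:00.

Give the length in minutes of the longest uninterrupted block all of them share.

240 minutes

Oren free within 09:30–17:00: 09:30–13:30, 14:30–16:45.
Oren ∩ Jamal: 09:30–13:30, 15:15–16:45.
Common window lengths: 240, 90 min; longest is 240.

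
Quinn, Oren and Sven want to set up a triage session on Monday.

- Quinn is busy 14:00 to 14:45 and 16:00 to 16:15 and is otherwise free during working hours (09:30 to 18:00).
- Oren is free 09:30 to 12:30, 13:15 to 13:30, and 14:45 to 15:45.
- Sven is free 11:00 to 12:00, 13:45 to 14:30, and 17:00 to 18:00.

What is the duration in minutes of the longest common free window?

60 minutes

Quinn free within 09:30–18:00: 09:30–14:00, 14:45–16:00, 16:15–18:00.
Quinn ∩ Oren: 09:30–12:30, 13:15–13:30, 14:45–15:45.
Quinn ∩ Oren ∩ Sven: 11:00–12:00.
Single common window of 60 minutes.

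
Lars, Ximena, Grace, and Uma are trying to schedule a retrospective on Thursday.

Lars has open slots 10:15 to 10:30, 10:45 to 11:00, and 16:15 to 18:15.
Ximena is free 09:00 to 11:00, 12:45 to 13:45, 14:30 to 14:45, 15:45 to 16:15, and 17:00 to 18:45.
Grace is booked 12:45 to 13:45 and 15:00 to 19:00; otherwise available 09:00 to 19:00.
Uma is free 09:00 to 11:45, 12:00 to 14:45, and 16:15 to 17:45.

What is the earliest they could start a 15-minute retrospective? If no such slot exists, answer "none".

10:15

Grace free within 09:00–19:00: 09:00–12:45, 13:45–15:00.
Lars ∩ Ximena: 10:15–10:30, 10:45–11:00, 17:00–18:15.
Lars ∩ Ximena ∩ Grace: 10:15–10:30, 10:45–11:00.
Lars ∩ Ximena ∩ Grace ∩ Uma: 10:15–10:30, 10:45–11:00.
Windows ≥ 15 min: 10:15–10:30, 10:45–11:00.
Earliest such window starts at 10:15.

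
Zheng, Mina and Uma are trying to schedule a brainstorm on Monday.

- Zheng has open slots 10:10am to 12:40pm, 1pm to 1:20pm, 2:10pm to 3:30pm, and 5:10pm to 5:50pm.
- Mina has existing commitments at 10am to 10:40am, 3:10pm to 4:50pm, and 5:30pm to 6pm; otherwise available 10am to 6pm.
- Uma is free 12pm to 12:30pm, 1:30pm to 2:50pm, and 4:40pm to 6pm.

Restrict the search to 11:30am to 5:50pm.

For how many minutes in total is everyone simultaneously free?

Mina free within 10:00–18:00: 10:40–15:10, 16:50–17:30.
Zheng ∩ Mina: 10:40–12:40, 13:00–13:20, 14:10–15:10, 17:10–17:30.
Zheng ∩ Mina ∩ Uma: 12:00–12:30, 14:10–14:50, 17:10–17:30.
Restricted to 11:30–17:50: 12:00–12:30, 14:10–14:50, 17:10–17:30.
Total common minutes: 30 + 40 + 20 = 90.

90 minutes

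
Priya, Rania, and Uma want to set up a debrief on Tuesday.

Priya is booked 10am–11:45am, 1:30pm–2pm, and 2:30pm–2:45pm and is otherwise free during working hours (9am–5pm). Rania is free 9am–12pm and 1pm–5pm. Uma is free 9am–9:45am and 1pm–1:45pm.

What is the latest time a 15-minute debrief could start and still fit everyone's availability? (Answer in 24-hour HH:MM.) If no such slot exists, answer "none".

Priya free within 09:00–17:00: 09:00–10:00, 11:45–13:30, 14:00–14:30, 14:45–17:00.
Priya ∩ Rania: 09:00–10:00, 11:45–12:00, 13:00–13:30, 14:00–14:30, 14:45–17:00.
Priya ∩ Rania ∩ Uma: 09:00–09:45, 13:00–13:30.
Windows ≥ 15 min: 09:00–09:45, 13:00–13:30.
Latest start in the last window 13:00–13:30 is 13:30 − 15 min = 13:15.

13:15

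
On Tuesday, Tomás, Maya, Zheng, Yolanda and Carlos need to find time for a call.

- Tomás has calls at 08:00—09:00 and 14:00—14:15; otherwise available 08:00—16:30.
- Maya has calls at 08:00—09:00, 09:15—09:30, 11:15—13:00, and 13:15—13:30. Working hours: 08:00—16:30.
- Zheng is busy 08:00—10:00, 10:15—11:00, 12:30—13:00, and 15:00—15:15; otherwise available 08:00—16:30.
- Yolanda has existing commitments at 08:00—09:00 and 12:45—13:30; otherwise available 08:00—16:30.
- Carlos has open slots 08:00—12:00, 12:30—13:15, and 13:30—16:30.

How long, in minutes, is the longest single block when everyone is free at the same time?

Tomás free within 08:00–16:30: 09:00–14:00, 14:15–16:30.
Maya free within 08:00–16:30: 09:00–09:15, 09:30–11:15, 13:00–13:15, 13:30–16:30.
Zheng free within 08:00–16:30: 10:00–10:15, 11:00–12:30, 13:00–15:00, 15:15–16:30.
Yolanda free within 08:00–16:30: 09:00–12:45, 13:30–16:30.
Tomás ∩ Maya: 09:00–09:15, 09:30–11:15, 13:00–13:15, 13:30–14:00, 14:15–16:30.
Tomás ∩ Maya ∩ Zheng: 10:00–10:15, 11:00–11:15, 13:00–13:15, 13:30–14:00, 14:15–15:00, 15:15–16:30.
Tomás ∩ Maya ∩ Zheng ∩ Yolanda: 10:00–10:15, 11:00–11:15, 13:30–14:00, 14:15–15:00, 15:15–16:30.
Tomás ∩ Maya ∩ Zheng ∩ Yolanda ∩ Carlos: 10:00–10:15, 11:00–11:15, 13:30–14:00, 14:15–15:00, 15:15–16:30.
Common window lengths: 15, 15, 30, 45, 75 min; longest is 75.

75 minutes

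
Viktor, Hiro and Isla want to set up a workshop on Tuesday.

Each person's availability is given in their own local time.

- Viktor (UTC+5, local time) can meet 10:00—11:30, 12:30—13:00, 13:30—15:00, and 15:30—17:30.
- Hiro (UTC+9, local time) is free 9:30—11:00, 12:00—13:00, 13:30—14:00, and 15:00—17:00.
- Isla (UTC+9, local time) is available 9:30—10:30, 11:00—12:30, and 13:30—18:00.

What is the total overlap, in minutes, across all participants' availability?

Viktor → UTC: 05:00–06:30, 07:30–08:00, 08:30–10:00, 10:30–12:30.
Hiro → UTC: 00:30–02:00, 03:00–04:00, 04:30–05:00, 06:00–08:00.
Isla → UTC: 00:30–01:30, 02:00–03:30, 04:30–09:00.
Viktor ∩ Hiro: 06:00–06:30, 07:30–08:00.
Viktor ∩ Hiro ∩ Isla: 06:00–06:30, 07:30–08:00.
Total common minutes: 30 + 30 = 60.

60 minutes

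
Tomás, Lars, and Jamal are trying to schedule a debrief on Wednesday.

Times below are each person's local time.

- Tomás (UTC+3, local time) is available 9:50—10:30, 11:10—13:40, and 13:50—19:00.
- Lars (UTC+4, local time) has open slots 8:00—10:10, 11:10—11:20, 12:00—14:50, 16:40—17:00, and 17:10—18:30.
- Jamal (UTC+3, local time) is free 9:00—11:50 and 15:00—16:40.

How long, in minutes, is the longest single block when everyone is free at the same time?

Tomás → UTC: 06:50–07:30, 08:10–10:40, 10:50–16:00.
Lars → UTC: 04:00–06:10, 07:10–07:20, 08:00–10:50, 12:40–13:00, 13:10–14:30.
Jamal → UTC: 06:00–08:50, 12:00–13:40.
Tomás ∩ Lars: 07:10–07:20, 08:10–10:40, 12:40–13:00, 13:10–14:30.
Tomás ∩ Lars ∩ Jamal: 07:10–07:20, 08:10–08:50, 12:40–13:00, 13:10–13:40.
Common window lengths: 10, 40, 20, 30 min; longest is 40.

40 minutes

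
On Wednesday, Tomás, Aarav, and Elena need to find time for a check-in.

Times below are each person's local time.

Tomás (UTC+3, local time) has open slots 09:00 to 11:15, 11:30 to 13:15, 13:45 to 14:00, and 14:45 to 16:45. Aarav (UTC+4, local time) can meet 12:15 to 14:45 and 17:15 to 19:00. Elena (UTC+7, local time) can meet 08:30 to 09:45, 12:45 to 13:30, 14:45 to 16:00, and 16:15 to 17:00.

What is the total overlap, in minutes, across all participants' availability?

Tomás → UTC: 06:00–08:15, 08:30–10:15, 10:45–11:00, 11:45–13:45.
Aarav → UTC: 08:15–10:45, 13:15–15:00.
Elena → UTC: 01:30–02:45, 05:45–06:30, 07:45–09:00, 09:15–10:00.
Tomás ∩ Aarav: 08:30–10:15, 13:15–13:45.
Tomás ∩ Aarav ∩ Elena: 08:30–09:00, 09:15–10:00.
Total common minutes: 30 + 45 = 75.

75 minutes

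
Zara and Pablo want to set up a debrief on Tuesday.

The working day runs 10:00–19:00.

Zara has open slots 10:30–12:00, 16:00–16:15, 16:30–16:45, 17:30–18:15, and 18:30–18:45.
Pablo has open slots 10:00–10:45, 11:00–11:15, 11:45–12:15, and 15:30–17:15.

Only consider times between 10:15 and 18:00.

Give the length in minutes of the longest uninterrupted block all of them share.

15 minutes

Zara ∩ Pablo: 10:30–10:45, 11:00–11:15, 11:45–12:00, 16:00–16:15, 16:30–16:45.
Restricted to 10:15–18:00: 10:30–10:45, 11:00–11:15, 11:45–12:00, 16:00–16:15, 16:30–16:45.
Common window lengths: 15, 15, 15, 15, 15 min; longest is 15.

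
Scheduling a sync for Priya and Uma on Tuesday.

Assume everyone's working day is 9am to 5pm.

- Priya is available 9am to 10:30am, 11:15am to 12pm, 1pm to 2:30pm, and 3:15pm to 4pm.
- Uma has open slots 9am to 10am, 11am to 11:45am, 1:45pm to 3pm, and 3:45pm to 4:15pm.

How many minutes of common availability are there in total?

150 minutes

Priya ∩ Uma: 09:00–10:00, 11:15–11:45, 13:45–14:30, 15:45–16:00.
Total common minutes: 60 + 30 + 45 + 15 = 150.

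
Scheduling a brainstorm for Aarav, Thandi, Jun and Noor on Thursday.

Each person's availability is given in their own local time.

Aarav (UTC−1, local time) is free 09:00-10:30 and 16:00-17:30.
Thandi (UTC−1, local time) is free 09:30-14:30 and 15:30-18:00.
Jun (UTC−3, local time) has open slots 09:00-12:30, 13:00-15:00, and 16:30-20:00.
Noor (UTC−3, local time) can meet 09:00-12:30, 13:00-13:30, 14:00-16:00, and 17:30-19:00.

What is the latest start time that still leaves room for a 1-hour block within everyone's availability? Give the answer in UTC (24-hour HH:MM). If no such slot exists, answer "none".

17:00

Aarav → UTC: 10:00–11:30, 17:00–18:30.
Thandi → UTC: 10:30–15:30, 16:30–19:00.
Jun → UTC: 12:00–15:30, 16:00–18:00, 19:30–23:00.
Noor → UTC: 12:00–15:30, 16:00–16:30, 17:00–19:00, 20:30–22:00.
Aarav ∩ Thandi: 10:30–11:30, 17:00–18:30.
Aarav ∩ Thandi ∩ Jun: 17:00–18:00.
Aarav ∩ Thandi ∩ Jun ∩ Noor: 17:00–18:00.
Windows ≥ 60 min: 17:00–18:00.
Latest start in the last window 17:00–18:00 is 18:00 − 60 min = 17:00.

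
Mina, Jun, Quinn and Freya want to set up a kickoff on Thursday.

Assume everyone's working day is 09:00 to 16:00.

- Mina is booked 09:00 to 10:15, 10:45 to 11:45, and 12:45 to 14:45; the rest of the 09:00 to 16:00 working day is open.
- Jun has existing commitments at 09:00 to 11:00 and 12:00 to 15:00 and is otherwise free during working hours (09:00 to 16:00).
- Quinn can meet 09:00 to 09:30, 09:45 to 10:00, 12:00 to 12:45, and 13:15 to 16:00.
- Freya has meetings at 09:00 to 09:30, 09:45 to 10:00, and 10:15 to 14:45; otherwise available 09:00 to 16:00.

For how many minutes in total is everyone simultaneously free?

60 minutes

Mina free within 09:00–16:00: 10:15–10:45, 11:45–12:45, 14:45–16:00.
Jun free within 09:00–16:00: 11:00–12:00, 15:00–16:00.
Freya free within 09:00–16:00: 09:30–09:45, 10:00–10:15, 14:45–16:00.
Mina ∩ Jun: 11:45–12:00, 15:00–16:00.
Mina ∩ Jun ∩ Quinn: 15:00–16:00.
Mina ∩ Jun ∩ Quinn ∩ Freya: 15:00–16:00.
Total common minutes: 60.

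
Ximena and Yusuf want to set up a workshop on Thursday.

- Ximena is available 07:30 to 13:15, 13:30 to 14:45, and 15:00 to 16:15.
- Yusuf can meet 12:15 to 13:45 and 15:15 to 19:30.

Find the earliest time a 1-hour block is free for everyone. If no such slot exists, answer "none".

Ximena ∩ Yusuf: 12:15–13:15, 13:30–13:45, 15:15–16:15.
Windows ≥ 60 min: 12:15–13:15, 15:15–16:15.
Earliest such window starts at 12:15.

12:15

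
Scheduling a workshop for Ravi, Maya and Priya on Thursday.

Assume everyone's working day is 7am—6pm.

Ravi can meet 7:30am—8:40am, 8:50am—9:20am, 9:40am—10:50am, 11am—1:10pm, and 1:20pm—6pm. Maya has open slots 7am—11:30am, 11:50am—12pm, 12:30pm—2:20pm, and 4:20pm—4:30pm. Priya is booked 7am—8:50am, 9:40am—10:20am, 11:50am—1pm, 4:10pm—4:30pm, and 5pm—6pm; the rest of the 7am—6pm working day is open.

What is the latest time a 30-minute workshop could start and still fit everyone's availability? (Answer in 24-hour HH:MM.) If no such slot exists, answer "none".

13:50

Priya free within 07:00–18:00: 08:50–09:40, 10:20–11:50, 13:00–16:10, 16:30–17:00.
Ravi ∩ Maya: 07:30–08:40, 08:50–09:20, 09:40–10:50, 11:00–11:30, 11:50–12:00, 12:30–13:10, 13:20–14:20, 16:20–16:30.
Ravi ∩ Maya ∩ Priya: 08:50–09:20, 10:20–10:50, 11:00–11:30, 13:00–13:10, 13:20–14:20.
Windows ≥ 30 min: 08:50–09:20, 10:20–10:50, 11:00–11:30, 13:20–14:20.
Latest start in the last window 13:20–14:20 is 14:20 − 30 min = 13:50.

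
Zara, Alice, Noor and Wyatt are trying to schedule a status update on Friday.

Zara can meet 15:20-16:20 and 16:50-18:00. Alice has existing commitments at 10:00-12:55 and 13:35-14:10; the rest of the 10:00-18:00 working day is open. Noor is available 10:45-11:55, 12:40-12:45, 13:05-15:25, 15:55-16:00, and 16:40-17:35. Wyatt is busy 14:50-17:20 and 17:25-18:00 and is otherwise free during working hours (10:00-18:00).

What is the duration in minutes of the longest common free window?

5 minutes

Alice free within 10:00–18:00: 12:55–13:35, 14:10–18:00.
Wyatt free within 10:00–18:00: 10:00–14:50, 17:20–17:25.
Zara ∩ Alice: 15:20–16:20, 16:50–18:00.
Zara ∩ Alice ∩ Noor: 15:20–15:25, 15:55–16:00, 16:50–17:35.
Zara ∩ Alice ∩ Noor ∩ Wyatt: 17:20–17:25.
Single common window of 5 minutes.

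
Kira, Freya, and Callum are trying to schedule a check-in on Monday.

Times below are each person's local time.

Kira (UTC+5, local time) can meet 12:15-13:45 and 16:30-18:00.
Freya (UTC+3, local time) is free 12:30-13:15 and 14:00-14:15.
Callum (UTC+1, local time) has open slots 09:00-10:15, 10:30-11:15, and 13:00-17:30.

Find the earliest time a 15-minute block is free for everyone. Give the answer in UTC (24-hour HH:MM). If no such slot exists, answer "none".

none

Kira → UTC: 07:15–08:45, 11:30–13:00.
Freya → UTC: 09:30–10:15, 11:00–11:15.
Callum → UTC: 08:00–09:15, 09:30–10:15, 12:00–16:30.
Kira ∩ Freya: (none).
Kira ∩ Freya ∩ Callum: (none).
Windows ≥ 15 min: (none).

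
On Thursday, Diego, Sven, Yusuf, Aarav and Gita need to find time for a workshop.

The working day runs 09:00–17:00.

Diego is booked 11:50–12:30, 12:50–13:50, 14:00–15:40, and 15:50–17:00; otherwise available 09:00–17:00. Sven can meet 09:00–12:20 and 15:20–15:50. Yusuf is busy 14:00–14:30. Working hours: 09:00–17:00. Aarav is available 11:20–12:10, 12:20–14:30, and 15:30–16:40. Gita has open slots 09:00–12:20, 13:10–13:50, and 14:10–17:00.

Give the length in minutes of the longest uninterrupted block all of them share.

Diego free within 09:00–17:00: 09:00–11:50, 12:30–12:50, 13:50–14:00, 15:40–15:50.
Yusuf free within 09:00–17:00: 09:00–14:00, 14:30–17:00.
Diego ∩ Sven: 09:00–11:50, 15:40–15:50.
Diego ∩ Sven ∩ Yusuf: 09:00–11:50, 15:40–15:50.
Diego ∩ Sven ∩ Yusuf ∩ Aarav: 11:20–11:50, 15:40–15:50.
Diego ∩ Sven ∩ Yusuf ∩ Aarav ∩ Gita: 11:20–11:50, 15:40–15:50.
Common window lengths: 30, 10 min; longest is 30.

30 minutes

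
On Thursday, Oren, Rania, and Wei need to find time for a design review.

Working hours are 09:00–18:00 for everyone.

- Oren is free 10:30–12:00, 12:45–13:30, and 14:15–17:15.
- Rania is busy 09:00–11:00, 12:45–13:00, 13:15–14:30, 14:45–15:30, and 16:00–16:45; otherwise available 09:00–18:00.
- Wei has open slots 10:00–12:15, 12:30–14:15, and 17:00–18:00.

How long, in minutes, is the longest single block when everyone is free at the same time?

Rania free within 09:00–18:00: 11:00–12:45, 13:00–13:15, 14:30–14:45, 15:30–16:00, 16:45–18:00.
Oren ∩ Rania: 11:00–12:00, 13:00–13:15, 14:30–14:45, 15:30–16:00, 16:45–17:15.
Oren ∩ Rania ∩ Wei: 11:00–12:00, 13:00–13:15, 17:00–17:15.
Common window lengths: 60, 15, 15 min; longest is 60.

60 minutes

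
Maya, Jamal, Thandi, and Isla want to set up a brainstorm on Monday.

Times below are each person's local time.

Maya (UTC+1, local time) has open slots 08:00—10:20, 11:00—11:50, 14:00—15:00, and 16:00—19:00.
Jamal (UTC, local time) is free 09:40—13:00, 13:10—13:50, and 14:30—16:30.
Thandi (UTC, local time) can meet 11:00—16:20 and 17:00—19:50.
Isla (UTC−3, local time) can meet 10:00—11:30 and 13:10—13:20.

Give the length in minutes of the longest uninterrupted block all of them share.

40 minutes

Maya → UTC: 07:00–09:20, 10:00–10:50, 13:00–14:00, 15:00–18:00.
Jamal → UTC: 09:40–13:00, 13:10–13:50, 14:30–16:30.
Thandi → UTC: 11:00–16:20, 17:00–19:50.
Isla → UTC: 13:00–14:30, 16:10–16:20.
Maya ∩ Jamal: 10:00–10:50, 13:10–13:50, 15:00–16:30.
Maya ∩ Jamal ∩ Thandi: 13:10–13:50, 15:00–16:20.
Maya ∩ Jamal ∩ Thandi ∩ Isla: 13:10–13:50, 16:10–16:20.
Common window lengths: 40, 10 min; longest is 40.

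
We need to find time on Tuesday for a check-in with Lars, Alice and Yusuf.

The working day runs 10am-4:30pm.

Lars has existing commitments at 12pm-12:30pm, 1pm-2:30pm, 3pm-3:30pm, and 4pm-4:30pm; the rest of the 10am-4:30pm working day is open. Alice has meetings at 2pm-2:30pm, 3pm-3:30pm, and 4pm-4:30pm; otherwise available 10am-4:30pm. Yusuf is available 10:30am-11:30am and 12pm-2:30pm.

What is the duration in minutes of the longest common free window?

60 minutes

Lars free within 10:00–16:30: 10:00–12:00, 12:30–13:00, 14:30–15:00, 15:30–16:00.
Alice free within 10:00–16:30: 10:00–14:00, 14:30–15:00, 15:30–16:00.
Lars ∩ Alice: 10:00–12:00, 12:30–13:00, 14:30–15:00, 15:30–16:00.
Lars ∩ Alice ∩ Yusuf: 10:30–11:30, 12:30–13:00.
Common window lengths: 60, 30 min; longest is 60.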